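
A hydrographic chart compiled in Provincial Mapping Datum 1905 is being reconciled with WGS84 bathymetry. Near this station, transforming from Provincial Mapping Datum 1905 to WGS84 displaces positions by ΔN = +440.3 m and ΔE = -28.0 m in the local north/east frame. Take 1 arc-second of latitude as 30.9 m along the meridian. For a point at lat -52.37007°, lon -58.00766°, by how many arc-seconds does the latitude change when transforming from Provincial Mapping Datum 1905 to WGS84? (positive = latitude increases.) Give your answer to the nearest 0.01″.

1″ of latitude = 30.90 m, so Δφ = 440.3 / 30.90 = 14.249″.

Δφ = 14.25″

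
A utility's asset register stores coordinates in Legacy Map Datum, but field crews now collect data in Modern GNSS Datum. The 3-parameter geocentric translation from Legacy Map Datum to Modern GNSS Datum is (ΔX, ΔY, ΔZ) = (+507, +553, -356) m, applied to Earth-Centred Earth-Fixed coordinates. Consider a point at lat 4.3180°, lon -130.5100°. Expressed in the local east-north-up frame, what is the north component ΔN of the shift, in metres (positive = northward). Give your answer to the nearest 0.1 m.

ΔN = -298.5 m

The local north axis is (−sin φ cos λ, −sin φ sin λ, cos φ), giving ΔN = 24.796 + 31.656 − 354.990 = -298.54 m.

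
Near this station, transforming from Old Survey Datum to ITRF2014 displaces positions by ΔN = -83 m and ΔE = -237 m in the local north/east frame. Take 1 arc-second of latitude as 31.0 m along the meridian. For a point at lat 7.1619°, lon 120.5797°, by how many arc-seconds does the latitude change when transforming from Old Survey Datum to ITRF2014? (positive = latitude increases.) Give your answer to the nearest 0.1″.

1″ of latitude = 31.00 m, so Δφ = -83.0 / 31.00 = -2.677″.

Δφ = -2.7″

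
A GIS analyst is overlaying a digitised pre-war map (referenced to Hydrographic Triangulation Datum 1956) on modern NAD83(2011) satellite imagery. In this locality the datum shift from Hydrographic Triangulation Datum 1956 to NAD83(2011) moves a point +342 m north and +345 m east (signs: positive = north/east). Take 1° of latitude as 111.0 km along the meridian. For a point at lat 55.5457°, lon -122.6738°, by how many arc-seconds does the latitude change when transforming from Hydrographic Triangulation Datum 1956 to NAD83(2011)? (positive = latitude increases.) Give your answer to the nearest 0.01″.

1° of latitude = 111.0 km, so Δφ = 342.0 / 111000 = 0.0030811° = 11.092″.

Δφ = 11.09″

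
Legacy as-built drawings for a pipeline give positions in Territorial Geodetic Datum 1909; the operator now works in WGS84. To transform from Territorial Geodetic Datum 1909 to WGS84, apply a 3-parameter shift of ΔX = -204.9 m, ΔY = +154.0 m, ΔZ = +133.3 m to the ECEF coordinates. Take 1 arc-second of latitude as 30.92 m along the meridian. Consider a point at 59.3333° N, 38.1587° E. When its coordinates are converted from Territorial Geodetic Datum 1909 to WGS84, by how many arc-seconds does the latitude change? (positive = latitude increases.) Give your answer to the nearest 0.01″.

sin φ = 0.860149, cos φ = 0.510043, sin λ = 0.617842, cos λ = 0.786302.
North component: ΔN = −sin φ cos λ·ΔX − sin φ sin λ·ΔY + cos φ·ΔZ = −(0.860149)(0.786302)(-204.9) − (0.860149)(0.617842)(154.0) + (0.510043)(133.3) = 124.73 m.
1° of latitude spans 3600 × 30.92 = 111312 m, so Δφ = 124.73 / 111312 × 3600 = 4.034″.

Δφ = 4.03″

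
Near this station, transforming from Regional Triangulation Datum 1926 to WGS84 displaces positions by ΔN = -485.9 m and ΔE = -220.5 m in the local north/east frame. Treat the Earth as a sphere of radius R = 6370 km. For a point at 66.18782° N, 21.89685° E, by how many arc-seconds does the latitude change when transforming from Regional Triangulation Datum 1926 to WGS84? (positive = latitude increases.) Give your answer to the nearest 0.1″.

Δφ = -15.7″

On a sphere of radius R, 1 rad of latitude = R, so Δφ = ΔN / R = -485.9 / 6370000 = -7.6279e-05 rad = -15.734″.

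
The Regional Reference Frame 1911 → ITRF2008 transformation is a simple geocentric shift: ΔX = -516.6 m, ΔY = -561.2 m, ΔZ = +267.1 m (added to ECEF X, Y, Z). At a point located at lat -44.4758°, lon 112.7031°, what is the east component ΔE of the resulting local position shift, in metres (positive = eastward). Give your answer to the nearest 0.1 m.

ΔE = 693.2 m

The local east axis at (φ, λ) is (−sin λ, cos λ, 0), so ΔE = −sin(112.7031°)·(-516.6) + cos(112.7031°)·(-561.2) = 693.17 m.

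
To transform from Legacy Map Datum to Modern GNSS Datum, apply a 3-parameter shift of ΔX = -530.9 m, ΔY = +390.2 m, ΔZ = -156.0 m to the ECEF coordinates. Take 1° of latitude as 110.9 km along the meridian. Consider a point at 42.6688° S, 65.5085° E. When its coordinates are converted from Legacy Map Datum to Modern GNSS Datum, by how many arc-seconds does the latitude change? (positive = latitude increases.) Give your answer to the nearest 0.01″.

Δφ = -0.75″

sin φ = -0.677759, cos φ = 0.735284, sin λ = 0.910023, cos λ = 0.414558.
North component: ΔN = −sin φ cos λ·ΔX − sin φ sin λ·ΔY + cos φ·ΔZ = −(-0.677759)(0.414558)(-530.9) − (-0.677759)(0.910023)(390.2) + (0.735284)(-156.0) = -23.21 m.
1° of latitude spans 110900 m, so Δφ = -23.21 / 110900 × 3600 = -0.753″.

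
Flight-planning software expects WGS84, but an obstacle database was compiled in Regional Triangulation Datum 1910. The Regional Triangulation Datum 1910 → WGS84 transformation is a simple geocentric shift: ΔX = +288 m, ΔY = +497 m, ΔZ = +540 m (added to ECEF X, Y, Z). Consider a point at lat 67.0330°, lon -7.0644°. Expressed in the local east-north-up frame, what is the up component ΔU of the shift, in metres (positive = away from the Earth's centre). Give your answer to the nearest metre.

At φ = 67.0330°, λ = -7.0644°: sin φ = 0.920730, cos φ = 0.390201, sin λ = -0.122985, cos λ = 0.992409.
ΔU = cos φ cos λ·ΔX + cos φ sin λ·ΔY + sin φ·ΔZ = (0.390201)(0.992409)(288) + (0.390201)(-0.122985)(497) + (0.920730)(540) = 584.87 m.

ΔU = 585 m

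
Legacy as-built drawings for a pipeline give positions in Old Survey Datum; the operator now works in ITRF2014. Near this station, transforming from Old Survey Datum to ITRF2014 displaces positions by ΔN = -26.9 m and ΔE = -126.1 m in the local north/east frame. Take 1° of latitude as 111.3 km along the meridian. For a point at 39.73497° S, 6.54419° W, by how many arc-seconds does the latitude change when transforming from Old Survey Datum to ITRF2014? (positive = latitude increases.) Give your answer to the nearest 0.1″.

Δφ = -0.9″

1° of latitude = 111.3 km, so Δφ = -26.9 / 111300 = -0.0002417° = -0.870″.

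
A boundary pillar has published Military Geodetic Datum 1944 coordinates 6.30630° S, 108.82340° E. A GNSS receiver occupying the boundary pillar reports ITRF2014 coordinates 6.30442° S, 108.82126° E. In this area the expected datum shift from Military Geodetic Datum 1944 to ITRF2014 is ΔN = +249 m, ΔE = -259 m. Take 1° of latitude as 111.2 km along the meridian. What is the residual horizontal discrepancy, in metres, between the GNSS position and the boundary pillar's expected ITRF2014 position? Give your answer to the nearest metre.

46 m

Observed coordinate differences: Δφ = +0.00188°, Δλ = -0.00214°.
Converting to metres (1° lat = 111200 m, cos φ = 0.993949): observed ΔN = 209.1 m, observed ΔE = -236.5 m.
Subtracting the expected shift leaves a residual of 209.1 − (249) = -39.9 m north and -236.5 − (-259) = 22.5 m east.
Residual distance = √((-39.9)² + 22.5²) = 45.8 m.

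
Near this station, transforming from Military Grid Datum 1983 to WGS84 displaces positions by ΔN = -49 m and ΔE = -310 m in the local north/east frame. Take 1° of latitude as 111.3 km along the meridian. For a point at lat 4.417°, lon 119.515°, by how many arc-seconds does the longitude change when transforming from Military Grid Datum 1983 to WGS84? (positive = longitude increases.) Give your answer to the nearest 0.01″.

At latitude 4.417°, cos φ = 0.997030.
1° of longitude at this latitude = 111.3 × cos φ = 110.97 km, so Δλ = -310.0 / 110969.4 = -0.0027936° = -10.057″.

Δλ = -10.06″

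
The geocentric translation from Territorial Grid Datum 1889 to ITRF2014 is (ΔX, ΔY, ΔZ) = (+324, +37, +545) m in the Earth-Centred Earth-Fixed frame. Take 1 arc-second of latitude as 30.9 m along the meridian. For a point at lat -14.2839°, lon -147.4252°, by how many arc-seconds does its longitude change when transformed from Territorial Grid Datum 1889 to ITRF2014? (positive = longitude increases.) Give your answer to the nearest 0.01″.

sin φ = -0.246727, cos φ = 0.969085, sin λ = -0.538400, cos λ = -0.842689.
East component: ΔE = −sin λ·ΔX + cos λ·ΔY = −(-0.538400)(324) + (-0.842689)(37) = 143.26 m.
1° of latitude spans 3600 × 30.90 = 111240 m; at latitude φ, 1° of longitude spans that × cos φ = 107801.0 m, so Δλ = 143.26 / 107801.0 × 3600 = 4.784″.

Δλ = 4.78″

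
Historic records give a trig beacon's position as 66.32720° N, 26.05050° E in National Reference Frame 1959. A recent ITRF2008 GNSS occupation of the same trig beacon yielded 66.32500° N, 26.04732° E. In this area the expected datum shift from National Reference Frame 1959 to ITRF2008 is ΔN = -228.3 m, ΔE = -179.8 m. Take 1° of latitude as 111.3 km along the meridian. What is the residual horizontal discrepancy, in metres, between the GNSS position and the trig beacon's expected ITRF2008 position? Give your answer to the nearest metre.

41 m

Observed coordinate differences: Δφ = -0.00220°, Δλ = -0.00318°.
Converting to metres (1° lat = 111300 m, cos φ = 0.401513): observed ΔN = -244.9 m, observed ΔE = -142.1 m.
Subtracting the expected shift leaves a residual of -244.9 − (-228.3) = -16.6 m north and -142.1 − (-179.8) = 37.7 m east.
Residual distance = √((-16.6)² + 37.7²) = 41.2 m.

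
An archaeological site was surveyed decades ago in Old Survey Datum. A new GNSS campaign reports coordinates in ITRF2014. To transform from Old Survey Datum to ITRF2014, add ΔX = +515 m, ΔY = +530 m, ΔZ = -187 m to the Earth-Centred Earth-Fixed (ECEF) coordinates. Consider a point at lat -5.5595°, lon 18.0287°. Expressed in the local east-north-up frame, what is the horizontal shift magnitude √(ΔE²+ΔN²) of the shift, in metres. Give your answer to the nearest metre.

The local east axis at (φ, λ) is (−sin λ, cos λ, 0), so ΔE = −sin(18.0287°)·515 + cos(18.0287°)·530 = 344.59 m.
The local north axis is (−sin φ cos λ, −sin φ sin λ, cos φ), giving ΔN = 47.443 + 15.891 − 186.120 = -122.79 m.
Horizontal magnitude = √(ΔE² + ΔN²) = √(344.59² + (-122.79)²) = 365.81 m.

366 m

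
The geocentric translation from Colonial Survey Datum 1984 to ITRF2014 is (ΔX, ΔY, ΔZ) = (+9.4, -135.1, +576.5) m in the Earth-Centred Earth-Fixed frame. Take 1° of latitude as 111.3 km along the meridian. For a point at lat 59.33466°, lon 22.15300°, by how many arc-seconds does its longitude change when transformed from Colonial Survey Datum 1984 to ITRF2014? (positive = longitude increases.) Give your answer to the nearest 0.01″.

sin φ = 0.860161, cos φ = 0.510023, sin λ = 0.377081, cos λ = 0.926180.
East component: ΔE = −sin λ·ΔX + cos λ·ΔY = −(0.377081)(9.4) + (0.926180)(-135.1) = -128.67 m.
1° of latitude spans 111300 m; at latitude φ, 1° of longitude spans that × cos φ = 56765.5 m, so Δλ = -128.67 / 56765.5 × 3600 = -8.160″.

Δλ = -8.16″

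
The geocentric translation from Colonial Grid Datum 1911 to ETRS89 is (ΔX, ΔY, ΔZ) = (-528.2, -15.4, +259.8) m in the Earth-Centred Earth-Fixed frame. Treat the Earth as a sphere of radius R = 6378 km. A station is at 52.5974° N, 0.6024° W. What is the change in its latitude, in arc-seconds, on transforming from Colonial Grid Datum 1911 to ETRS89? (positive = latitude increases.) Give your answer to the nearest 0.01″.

Δφ = 18.67″

sin φ = 0.794387, cos φ = 0.607412, sin λ = -0.010514, cos λ = 0.999945.
North component: ΔN = −sin φ cos λ·ΔX − sin φ sin λ·ΔY + cos φ·ΔZ = −(0.794387)(0.999945)(-528.2) − (0.794387)(-0.010514)(-15.4) + (0.607412)(259.8) = 577.25 m.
1° of latitude spans πR/180 = 111317 m, so Δφ = 577.25 / 111317 × 3600 = 18.668″.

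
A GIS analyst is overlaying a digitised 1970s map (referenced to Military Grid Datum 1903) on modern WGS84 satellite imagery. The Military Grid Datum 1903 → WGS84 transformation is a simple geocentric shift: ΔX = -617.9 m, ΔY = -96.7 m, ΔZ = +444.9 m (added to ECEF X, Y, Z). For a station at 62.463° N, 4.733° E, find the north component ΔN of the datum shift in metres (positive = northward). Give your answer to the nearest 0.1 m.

ΔN = 758.8 m

The local north axis is (−sin φ cos λ, −sin φ sin λ, cos φ), giving ΔN = 546.031 + 7.075 + 205.687 = 758.79 m.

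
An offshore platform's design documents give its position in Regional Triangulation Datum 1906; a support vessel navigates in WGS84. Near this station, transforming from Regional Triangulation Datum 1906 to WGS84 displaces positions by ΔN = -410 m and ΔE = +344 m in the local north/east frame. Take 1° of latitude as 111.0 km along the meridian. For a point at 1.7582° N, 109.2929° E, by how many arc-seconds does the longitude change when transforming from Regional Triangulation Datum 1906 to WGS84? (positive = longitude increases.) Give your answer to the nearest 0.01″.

At latitude 1.7582°, cos φ = 0.999529.
1° of longitude at this latitude = 111.0 × cos φ = 110.95 km, so Δλ = 344.0 / 110947.7 = 0.0031006° = 11.162″.

Δλ = 11.16″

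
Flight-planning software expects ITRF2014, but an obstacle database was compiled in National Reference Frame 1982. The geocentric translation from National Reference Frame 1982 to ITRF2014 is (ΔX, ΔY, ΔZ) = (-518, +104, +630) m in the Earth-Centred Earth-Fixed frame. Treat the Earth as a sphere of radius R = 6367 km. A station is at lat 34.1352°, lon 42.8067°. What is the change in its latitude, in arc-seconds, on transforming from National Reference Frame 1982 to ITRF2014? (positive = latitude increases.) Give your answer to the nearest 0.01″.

Δφ = 22.52″

sin φ = 0.561148, cos φ = 0.827716, sin λ = 0.679527, cos λ = 0.733650.
North component: ΔN = −sin φ cos λ·ΔX − sin φ sin λ·ΔY + cos φ·ΔZ = −(0.561148)(0.733650)(-518) − (0.561148)(0.679527)(104) + (0.827716)(630) = 695.06 m.
1° of latitude spans πR/180 = 111125 m, so Δφ = 695.06 / 111125 × 3600 = 22.517″.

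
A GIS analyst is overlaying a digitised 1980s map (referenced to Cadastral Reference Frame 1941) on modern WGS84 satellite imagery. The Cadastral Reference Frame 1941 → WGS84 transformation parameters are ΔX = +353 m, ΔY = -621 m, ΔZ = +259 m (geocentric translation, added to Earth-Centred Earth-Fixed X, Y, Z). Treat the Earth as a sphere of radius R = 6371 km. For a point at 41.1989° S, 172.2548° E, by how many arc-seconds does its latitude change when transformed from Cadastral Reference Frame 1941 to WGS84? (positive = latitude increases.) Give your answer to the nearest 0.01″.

Δφ = -2.93″

sin φ = -0.658675, cos φ = 0.752428, sin λ = 0.134768, cos λ = -0.990877.
North component: ΔN = −sin φ cos λ·ΔX − sin φ sin λ·ΔY + cos φ·ΔZ = −(-0.658675)(-0.990877)(353) − (-0.658675)(0.134768)(-621) + (0.752428)(259) = -90.64 m.
1° of latitude spans πR/180 = 111195 m, so Δφ = -90.64 / 111195 × 3600 = -2.934″.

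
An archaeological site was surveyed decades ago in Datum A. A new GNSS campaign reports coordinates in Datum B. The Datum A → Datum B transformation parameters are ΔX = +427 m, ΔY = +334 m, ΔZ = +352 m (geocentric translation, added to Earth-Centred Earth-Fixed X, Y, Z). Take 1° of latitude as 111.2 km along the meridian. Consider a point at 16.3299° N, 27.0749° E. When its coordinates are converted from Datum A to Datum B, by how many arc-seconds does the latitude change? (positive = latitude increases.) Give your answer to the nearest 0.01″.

sin φ = 0.281168, cos φ = 0.959659, sin λ = 0.455155, cos λ = 0.890412.
North component: ΔN = −sin φ cos λ·ΔX − sin φ sin λ·ΔY + cos φ·ΔZ = −(0.281168)(0.890412)(427) − (0.281168)(0.455155)(334) + (0.959659)(352) = 188.15 m.
1° of latitude spans 111200 m, so Δφ = 188.15 / 111200 × 3600 = 6.091″.

Δφ = 6.09″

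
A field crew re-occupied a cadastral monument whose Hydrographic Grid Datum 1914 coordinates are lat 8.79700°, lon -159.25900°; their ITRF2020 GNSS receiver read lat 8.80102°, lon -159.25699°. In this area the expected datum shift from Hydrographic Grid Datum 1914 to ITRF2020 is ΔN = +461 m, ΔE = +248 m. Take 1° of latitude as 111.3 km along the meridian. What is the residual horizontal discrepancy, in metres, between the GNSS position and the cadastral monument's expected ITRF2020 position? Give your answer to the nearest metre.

Observed coordinate differences: Δφ = +0.00402°, Δλ = +0.00201°.
Converting to metres (1° lat = 111300 m, cos φ = 0.988236): observed ΔN = 447.4 m, observed ΔE = 221.1 m.
Subtracting the expected shift leaves a residual of 447.4 − (461) = -13.6 m north and 221.1 − (248) = -26.9 m east.
Residual distance = √((-13.6)² + (-26.9)²) = 30.1 m.

30 m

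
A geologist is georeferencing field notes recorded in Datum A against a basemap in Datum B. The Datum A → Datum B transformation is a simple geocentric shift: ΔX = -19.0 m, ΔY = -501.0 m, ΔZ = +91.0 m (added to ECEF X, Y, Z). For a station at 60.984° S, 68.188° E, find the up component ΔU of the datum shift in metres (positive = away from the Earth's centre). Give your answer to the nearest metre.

At φ = -60.984°, λ = 68.188°: sin φ = -0.874484, cos φ = 0.485054, sin λ = 0.928408, cos λ = 0.371562.
ΔU = cos φ cos λ·ΔX + cos φ sin λ·ΔY + sin φ·ΔZ = (0.485054)(0.371562)(-19.0) + (0.485054)(0.928408)(-501.0) + (-0.874484)(91.0) = -308.62 m.

ΔU = -309 m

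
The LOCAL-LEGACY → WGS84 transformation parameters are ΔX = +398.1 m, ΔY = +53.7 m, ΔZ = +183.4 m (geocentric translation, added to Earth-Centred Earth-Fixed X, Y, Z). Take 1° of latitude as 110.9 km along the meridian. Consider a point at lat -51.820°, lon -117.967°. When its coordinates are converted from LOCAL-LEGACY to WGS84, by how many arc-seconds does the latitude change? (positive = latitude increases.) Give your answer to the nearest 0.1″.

Δφ = -2.3″

sin φ = -0.786073, cos φ = 0.618134, sin λ = -0.883218, cos λ = -0.468963.
North component: ΔN = −sin φ cos λ·ΔX − sin φ sin λ·ΔY + cos φ·ΔZ = −(-0.786073)(-0.468963)(398.1) − (-0.786073)(-0.883218)(53.7) + (0.618134)(183.4) = -70.67 m.
1° of latitude spans 110900 m, so Δφ = -70.67 / 110900 × 3600 = -2.294″.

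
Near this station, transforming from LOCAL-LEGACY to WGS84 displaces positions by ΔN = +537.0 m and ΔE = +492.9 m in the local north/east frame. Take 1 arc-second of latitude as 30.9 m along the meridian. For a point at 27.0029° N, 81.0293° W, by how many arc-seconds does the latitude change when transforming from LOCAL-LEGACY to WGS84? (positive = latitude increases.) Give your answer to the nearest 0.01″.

Δφ = 17.38″

1″ of latitude = 30.90 m, so Δφ = 537.0 / 30.90 = 17.379″.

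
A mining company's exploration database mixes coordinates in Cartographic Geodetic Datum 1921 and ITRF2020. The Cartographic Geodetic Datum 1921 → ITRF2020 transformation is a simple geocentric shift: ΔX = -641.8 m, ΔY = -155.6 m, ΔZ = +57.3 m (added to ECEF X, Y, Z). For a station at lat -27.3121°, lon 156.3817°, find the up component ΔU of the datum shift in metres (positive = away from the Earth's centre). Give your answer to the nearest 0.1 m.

ΔU = 440.8 m

At φ = -27.3121°, λ = 156.3817°: sin φ = -0.458837, cos φ = 0.888520, sin λ = 0.400642, cos λ = -0.916235.
ΔU = cos φ cos λ·ΔX + cos φ sin λ·ΔY + sin φ·ΔZ = (0.888520)(-0.916235)(-641.8) + (0.888520)(0.400642)(-155.6) + (-0.458837)(57.3) = 440.80 m.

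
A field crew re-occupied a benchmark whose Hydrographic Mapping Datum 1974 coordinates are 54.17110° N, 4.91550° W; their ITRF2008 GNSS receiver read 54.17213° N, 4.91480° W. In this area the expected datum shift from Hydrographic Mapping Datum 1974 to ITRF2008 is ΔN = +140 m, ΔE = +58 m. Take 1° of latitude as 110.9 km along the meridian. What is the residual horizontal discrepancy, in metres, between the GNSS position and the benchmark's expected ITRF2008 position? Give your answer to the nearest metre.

Observed coordinate differences: Δφ = +0.00103°, Δλ = +0.00070°.
Converting to metres (1° lat = 110900 m, cos φ = 0.585367): observed ΔN = 114.2 m, observed ΔE = 45.4 m.
Subtracting the expected shift leaves a residual of 114.2 − (140) = -25.8 m north and 45.4 − (58) = -12.6 m east.
Residual distance = √((-25.8)² + (-12.6)²) = 28.7 m.

29 m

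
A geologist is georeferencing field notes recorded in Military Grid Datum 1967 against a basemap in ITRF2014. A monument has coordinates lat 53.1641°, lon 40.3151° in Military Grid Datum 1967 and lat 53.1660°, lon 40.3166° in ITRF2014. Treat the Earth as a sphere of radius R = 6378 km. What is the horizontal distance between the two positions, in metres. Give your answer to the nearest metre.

234 m

Δφ = 53.1660° − 53.1641° = +0.0019°; Δλ = 40.3166° − 40.3151° = +0.0015°.
1° along a meridian = πR/180 = 111317 m.
ΔN = Δφ × 111317 = 211.5 m; ΔE = Δλ × 111317 × cos(53.1641°) = +0.0015 × 111317 × 0.599525 = 100.1 m.
Distance = √(ΔE² + ΔN²) = √(100.1² + 211.5²) = 234.0 m.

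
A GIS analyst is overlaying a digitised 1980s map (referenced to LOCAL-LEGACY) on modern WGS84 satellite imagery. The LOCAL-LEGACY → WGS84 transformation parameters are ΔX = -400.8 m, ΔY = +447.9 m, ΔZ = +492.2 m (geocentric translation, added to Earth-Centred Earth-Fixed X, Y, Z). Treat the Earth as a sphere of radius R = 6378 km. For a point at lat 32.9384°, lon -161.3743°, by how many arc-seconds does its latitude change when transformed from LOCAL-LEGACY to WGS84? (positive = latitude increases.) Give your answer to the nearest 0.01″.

sin φ = 0.543737, cos φ = 0.839256, sin λ = -0.319384, cos λ = -0.947625.
North component: ΔN = −sin φ cos λ·ΔX − sin φ sin λ·ΔY + cos φ·ΔZ = −(0.543737)(-0.947625)(-400.8) − (0.543737)(-0.319384)(447.9) + (0.839256)(492.2) = 284.35 m.
1° of latitude spans πR/180 = 111317 m, so Δφ = 284.35 / 111317 × 3600 = 9.196″.

Δφ = 9.20″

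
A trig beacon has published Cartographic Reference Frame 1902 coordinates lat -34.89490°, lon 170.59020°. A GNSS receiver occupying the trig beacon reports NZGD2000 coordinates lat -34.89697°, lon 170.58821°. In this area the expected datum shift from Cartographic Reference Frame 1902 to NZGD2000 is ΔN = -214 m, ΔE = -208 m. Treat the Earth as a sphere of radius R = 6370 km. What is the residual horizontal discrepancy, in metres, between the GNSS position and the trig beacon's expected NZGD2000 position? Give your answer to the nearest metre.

Observed coordinate differences: Δφ = -0.00207°, Δλ = -0.00199°.
Converting to metres (1° lat = 111177 m, cos φ = 0.820203): observed ΔN = -230.1 m, observed ΔE = -181.5 m.
Subtracting the expected shift leaves a residual of -230.1 − (-214) = -16.1 m north and -181.5 − (-208) = 26.5 m east.
Residual distance = √((-16.1)² + 26.5²) = 31.1 m.

31 m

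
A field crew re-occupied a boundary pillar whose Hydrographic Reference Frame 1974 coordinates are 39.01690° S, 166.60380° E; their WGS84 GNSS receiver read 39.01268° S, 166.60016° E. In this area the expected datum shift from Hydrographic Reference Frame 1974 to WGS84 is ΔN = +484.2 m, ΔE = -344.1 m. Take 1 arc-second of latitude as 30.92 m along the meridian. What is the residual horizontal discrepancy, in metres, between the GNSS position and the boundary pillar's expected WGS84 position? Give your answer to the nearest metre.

33 m

Observed coordinate differences: Δφ = +0.00422°, Δλ = -0.00364°.
Converting to metres (1° lat = 111312 m, cos φ = 0.776960): observed ΔN = 469.7 m, observed ΔE = -314.8 m.
Subtracting the expected shift leaves a residual of 469.7 − (484.2) = -14.5 m north and -314.8 − (-344.1) = 29.3 m east.
Residual distance = √((-14.5)² + 29.3²) = 32.7 m.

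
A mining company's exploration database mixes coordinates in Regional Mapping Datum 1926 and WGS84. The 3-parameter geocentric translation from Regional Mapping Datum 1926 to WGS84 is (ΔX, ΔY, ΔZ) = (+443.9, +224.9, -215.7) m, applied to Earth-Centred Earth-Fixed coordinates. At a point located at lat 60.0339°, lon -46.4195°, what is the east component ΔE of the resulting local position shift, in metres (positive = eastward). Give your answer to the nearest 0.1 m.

ΔE = 476.6 m

At φ = 60.0339°, λ = -46.4195°: sin φ = 0.866321, cos φ = 0.499488, sin λ = -0.724407, cos λ = 0.689373.
ΔE = −sin λ·ΔX + cos λ·ΔY = −(-0.724407)·(443.9) + (0.689373)·(224.9) = 476.60 m.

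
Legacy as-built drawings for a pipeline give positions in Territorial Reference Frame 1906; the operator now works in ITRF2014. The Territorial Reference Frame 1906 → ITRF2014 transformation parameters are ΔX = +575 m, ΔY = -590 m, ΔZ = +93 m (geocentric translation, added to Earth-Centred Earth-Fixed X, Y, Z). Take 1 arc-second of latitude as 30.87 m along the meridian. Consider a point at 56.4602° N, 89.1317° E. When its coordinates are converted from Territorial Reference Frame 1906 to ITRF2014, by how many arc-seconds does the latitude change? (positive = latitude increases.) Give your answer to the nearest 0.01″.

sin φ = 0.833502, cos φ = 0.552516, sin λ = 0.999885, cos λ = 0.015154.
North component: ΔN = −sin φ cos λ·ΔX − sin φ sin λ·ΔY + cos φ·ΔZ = −(0.833502)(0.015154)(575) − (0.833502)(0.999885)(-590) + (0.552516)(93) = 535.83 m.
1° of latitude spans 3600 × 30.87 = 111132 m, so Δφ = 535.83 / 111132 × 3600 = 17.358″.

Δφ = 17.36″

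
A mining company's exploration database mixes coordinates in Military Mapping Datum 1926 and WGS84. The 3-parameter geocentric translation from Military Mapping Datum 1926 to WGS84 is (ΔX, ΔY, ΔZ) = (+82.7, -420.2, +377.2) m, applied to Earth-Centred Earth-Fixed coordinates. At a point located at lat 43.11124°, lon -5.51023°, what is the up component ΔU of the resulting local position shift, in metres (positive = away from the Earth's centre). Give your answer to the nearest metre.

ΔU = 347 m

At φ = 43.11124°, λ = -5.51023°: sin φ = 0.683417, cos φ = 0.730028, sin λ = -0.096023, cos λ = 0.995379.
ΔU = cos φ cos λ·ΔX + cos φ sin λ·ΔY + sin φ·ΔZ = (0.730028)(0.995379)(82.7) + (0.730028)(-0.096023)(-420.2) + (0.683417)(377.2) = 347.34 m.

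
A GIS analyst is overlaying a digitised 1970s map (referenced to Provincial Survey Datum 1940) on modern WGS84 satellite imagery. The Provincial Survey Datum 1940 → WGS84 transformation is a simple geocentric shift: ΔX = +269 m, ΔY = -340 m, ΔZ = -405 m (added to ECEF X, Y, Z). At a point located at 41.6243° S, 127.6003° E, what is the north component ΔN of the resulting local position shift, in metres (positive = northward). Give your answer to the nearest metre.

ΔN = -591 m

The local north axis is (−sin φ cos λ, −sin φ sin λ, cos φ), giving ΔN = -109.022 − 178.932 − 302.744 = -590.70 m.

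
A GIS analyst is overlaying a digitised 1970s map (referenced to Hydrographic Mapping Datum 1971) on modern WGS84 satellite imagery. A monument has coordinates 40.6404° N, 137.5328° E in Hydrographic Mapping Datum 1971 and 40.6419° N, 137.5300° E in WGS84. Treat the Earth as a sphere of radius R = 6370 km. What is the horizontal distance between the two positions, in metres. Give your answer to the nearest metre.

289 m

Δφ = 40.6419° − 40.6404° = +0.0015°; Δλ = 137.5300° − 137.5328° = -0.0028°.
1° along a meridian = πR/180 = 111177 m.
ΔN = Δφ × 111177 = 166.8 m; ΔE = Δλ × 111177 × cos(40.6404°) = -0.0028 × 111177 × 0.758812 = -236.2 m.
Distance = √(ΔE² + ΔN²) = √((-236.2)² + 166.8²) = 289.2 m.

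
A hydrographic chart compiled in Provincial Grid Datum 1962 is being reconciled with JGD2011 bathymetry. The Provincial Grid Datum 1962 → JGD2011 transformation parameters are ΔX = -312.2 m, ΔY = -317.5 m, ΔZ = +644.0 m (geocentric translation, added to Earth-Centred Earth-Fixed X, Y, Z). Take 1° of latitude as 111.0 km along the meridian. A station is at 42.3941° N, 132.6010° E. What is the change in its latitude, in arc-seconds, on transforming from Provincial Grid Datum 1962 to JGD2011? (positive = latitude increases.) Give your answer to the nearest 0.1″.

sin φ = 0.674226, cos φ = 0.738525, sin λ = 0.736085, cos λ = -0.676889.
North component: ΔN = −sin φ cos λ·ΔX − sin φ sin λ·ΔY + cos φ·ΔZ = −(0.674226)(-0.676889)(-312.2) − (0.674226)(0.736085)(-317.5) + (0.738525)(644.0) = 490.70 m.
1° of latitude spans 111000 m, so Δφ = 490.70 / 111000 × 3600 = 15.915″.

Δφ = 15.9″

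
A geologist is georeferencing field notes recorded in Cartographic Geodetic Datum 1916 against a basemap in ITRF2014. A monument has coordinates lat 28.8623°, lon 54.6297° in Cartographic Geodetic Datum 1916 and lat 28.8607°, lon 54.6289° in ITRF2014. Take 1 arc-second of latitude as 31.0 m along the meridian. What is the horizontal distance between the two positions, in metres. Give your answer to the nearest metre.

195 m

Δφ = 28.8607° − 28.8623° = -0.0016°; Δλ = 54.6289° − 54.6297° = -0.0008°.
1° of latitude = 3600 × 31.00 = 111600 m.
ΔN = Δφ × 111600 = -178.6 m; ΔE = Δλ × 111600 × cos(28.8623°) = -0.0008 × 111600 × 0.875782 = -78.2 m.
Distance = √(ΔE² + ΔN²) = √((-78.2)² + (-178.6)²) = 194.9 m.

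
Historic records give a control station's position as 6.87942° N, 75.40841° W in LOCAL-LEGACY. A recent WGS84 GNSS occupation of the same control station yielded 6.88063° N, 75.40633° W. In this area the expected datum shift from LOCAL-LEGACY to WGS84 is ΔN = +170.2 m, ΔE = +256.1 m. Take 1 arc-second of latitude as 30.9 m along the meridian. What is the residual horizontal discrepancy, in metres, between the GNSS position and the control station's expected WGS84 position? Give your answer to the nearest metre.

44 m

Observed coordinate differences: Δφ = +0.00121°, Δλ = +0.00208°.
Converting to metres (1° lat = 111240 m, cos φ = 0.992800): observed ΔN = 134.6 m, observed ΔE = 229.7 m.
Subtracting the expected shift leaves a residual of 134.6 − (170.2) = -35.6 m north and 229.7 − (256.1) = -26.4 m east.
Residual distance = √((-35.6)² + (-26.4)²) = 44.3 m.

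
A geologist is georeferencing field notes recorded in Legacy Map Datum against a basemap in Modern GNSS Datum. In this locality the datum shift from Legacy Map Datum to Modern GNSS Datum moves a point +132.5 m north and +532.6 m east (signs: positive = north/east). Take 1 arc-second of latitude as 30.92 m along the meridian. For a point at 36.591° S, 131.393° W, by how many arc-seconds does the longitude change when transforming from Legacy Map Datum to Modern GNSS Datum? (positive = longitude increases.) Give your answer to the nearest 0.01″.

At latitude -36.591°, cos φ = 0.802911.
1″ of longitude at this latitude = 30.92 × cos φ = 24.8260 m, so Δλ = 532.6 / 24.8260 = 21.453″.

Δλ = 21.45″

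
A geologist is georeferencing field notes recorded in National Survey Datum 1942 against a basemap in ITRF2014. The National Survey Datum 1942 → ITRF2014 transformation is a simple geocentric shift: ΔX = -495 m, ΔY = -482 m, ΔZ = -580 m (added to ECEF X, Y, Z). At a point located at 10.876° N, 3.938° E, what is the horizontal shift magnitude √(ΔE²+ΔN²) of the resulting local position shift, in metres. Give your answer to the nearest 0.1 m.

648.6 m

At φ = 10.876°, λ = 3.938°: sin φ = 0.188684, cos φ = 0.982038, sin λ = 0.068677, cos λ = 0.997639.
ΔE = −sin λ·ΔX + cos λ·ΔY = −(0.068677)·(-495) + (0.997639)·(-482) = -446.87 m.
ΔN = −sin φ cos λ·ΔX − sin φ sin λ·ΔY + cos φ·ΔZ = −(0.188684)(0.997639)(-495) − (0.188684)(0.068677)(-482) + (0.982038)(-580) = -470.16 m.
Horizontal magnitude = √(ΔE² + ΔN²) = √((-446.87)² + (-470.16)²) = 648.64 m.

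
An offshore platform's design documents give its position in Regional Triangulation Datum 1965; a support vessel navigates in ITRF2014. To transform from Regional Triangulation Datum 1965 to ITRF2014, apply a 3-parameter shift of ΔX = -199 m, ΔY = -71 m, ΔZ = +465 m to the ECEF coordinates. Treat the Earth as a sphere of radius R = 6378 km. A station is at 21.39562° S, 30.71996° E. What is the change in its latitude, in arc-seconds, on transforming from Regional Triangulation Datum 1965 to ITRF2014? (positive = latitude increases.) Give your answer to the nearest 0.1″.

sin φ = -0.364806, cos φ = 0.931084, sin λ = 0.510842, cos λ = 0.859674.
North component: ΔN = −sin φ cos λ·ΔX − sin φ sin λ·ΔY + cos φ·ΔZ = −(-0.364806)(0.859674)(-199) − (-0.364806)(0.510842)(-71) + (0.931084)(465) = 357.31 m.
1° of latitude spans πR/180 = 111317 m, so Δφ = 357.31 / 111317 × 3600 = 11.556″.

Δφ = 11.6″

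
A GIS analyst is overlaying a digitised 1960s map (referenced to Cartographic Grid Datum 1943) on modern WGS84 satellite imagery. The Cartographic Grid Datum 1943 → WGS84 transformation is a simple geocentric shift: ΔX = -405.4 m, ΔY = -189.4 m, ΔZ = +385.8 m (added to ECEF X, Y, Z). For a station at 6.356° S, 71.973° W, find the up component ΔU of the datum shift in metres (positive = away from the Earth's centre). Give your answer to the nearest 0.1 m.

ΔU = 11.6 m

At φ = -6.356°, λ = -71.973°: sin φ = -0.110706, cos φ = 0.993853, sin λ = -0.950911, cos λ = 0.309465.
ΔU = cos φ cos λ·ΔX + cos φ sin λ·ΔY + sin φ·ΔZ = (0.993853)(0.309465)(-405.4) + (0.993853)(-0.950911)(-189.4) + (-0.110706)(385.8) = 11.60 m.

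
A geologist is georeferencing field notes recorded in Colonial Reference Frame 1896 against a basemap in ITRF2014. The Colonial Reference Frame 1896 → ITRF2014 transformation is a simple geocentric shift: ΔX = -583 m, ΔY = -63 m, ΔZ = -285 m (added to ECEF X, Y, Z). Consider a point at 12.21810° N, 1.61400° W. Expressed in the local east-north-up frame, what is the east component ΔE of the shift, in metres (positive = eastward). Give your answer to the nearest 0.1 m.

ΔE = -79.4 m

The local east axis at (φ, λ) is (−sin λ, cos λ, 0), so ΔE = −sin(-1.61400°)·(-583) + cos(-1.61400°)·(-63) = -79.40 m.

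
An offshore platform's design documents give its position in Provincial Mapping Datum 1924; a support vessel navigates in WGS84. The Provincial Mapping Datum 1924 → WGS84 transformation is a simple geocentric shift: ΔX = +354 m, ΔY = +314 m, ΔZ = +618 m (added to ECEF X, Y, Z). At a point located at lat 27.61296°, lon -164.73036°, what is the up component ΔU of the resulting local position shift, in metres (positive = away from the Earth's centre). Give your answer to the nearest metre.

The local up (radial) axis is (cos φ cos λ, cos φ sin λ, sin φ), giving ΔU = -302.605 − 73.277 + 286.441 = -89.44 m.

ΔU = -89 m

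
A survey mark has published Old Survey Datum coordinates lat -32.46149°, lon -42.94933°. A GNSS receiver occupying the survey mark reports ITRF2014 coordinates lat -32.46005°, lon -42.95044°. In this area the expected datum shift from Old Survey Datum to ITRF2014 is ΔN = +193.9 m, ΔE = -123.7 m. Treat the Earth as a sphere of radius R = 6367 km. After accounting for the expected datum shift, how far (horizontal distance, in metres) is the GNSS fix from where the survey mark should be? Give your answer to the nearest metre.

Observed coordinate differences: Δφ = +0.00144°, Δλ = -0.00111°.
Converting to metres (1° lat = 111125 m, cos φ = 0.843752): observed ΔN = 160.0 m, observed ΔE = -104.1 m.
Subtracting the expected shift leaves a residual of 160.0 − (193.9) = -33.9 m north and -104.1 − (-123.7) = 19.6 m east.
Residual distance = √((-33.9)² + 19.6²) = 39.2 m.

39 m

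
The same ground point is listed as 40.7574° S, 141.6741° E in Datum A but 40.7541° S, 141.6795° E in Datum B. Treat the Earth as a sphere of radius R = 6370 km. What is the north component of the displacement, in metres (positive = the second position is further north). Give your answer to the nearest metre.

ΔN = 367 m

Δφ = -40.7541° − -40.7574° = +0.0033°; Δλ = 141.6795° − 141.6741° = +0.0054°.
1° along a meridian = πR/180 = 111177 m.
ΔN = Δφ × 111177 = 366.9 m; ΔE = Δλ × 111177 × cos(-40.7574°) = +0.0054 × 111177 × 0.757481 = 454.8 m.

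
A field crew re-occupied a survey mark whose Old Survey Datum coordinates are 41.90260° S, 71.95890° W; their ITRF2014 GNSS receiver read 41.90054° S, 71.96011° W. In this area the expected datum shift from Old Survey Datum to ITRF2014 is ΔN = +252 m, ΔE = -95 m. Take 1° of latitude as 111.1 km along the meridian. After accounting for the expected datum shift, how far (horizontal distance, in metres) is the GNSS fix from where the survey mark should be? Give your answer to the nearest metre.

24 m

Observed coordinate differences: Δφ = +0.00206°, Δλ = -0.00121°.
Converting to metres (1° lat = 111100 m, cos φ = 0.744281): observed ΔN = 228.9 m, observed ΔE = -100.1 m.
Subtracting the expected shift leaves a residual of 228.9 − (252) = -23.1 m north and -100.1 − (-95) = -5.1 m east.
Residual distance = √((-23.1)² + (-5.1)²) = 23.7 m.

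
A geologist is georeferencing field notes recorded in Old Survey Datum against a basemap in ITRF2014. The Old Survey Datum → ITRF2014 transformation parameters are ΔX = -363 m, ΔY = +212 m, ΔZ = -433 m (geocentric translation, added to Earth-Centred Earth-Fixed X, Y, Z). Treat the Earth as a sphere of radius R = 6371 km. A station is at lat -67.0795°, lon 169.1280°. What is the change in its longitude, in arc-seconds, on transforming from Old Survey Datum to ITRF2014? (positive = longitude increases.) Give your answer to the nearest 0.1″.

sin φ = -0.921046, cos φ = 0.389454, sin λ = 0.188616, cos λ = -0.982051.
East component: ΔE = −sin λ·ΔX + cos λ·ΔY = −(0.188616)(-363) + (-0.982051)(212) = -139.73 m.
1° of latitude spans πR/180 = 111195 m; at latitude φ, 1° of longitude spans that × cos φ = 43305.3 m, so Δλ = -139.73 / 43305.3 × 3600 = -11.616″.

Δλ = -11.6″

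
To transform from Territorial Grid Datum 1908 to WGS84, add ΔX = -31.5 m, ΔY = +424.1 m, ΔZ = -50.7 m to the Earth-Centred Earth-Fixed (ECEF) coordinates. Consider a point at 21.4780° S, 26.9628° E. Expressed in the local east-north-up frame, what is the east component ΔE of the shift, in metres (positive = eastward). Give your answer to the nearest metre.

ΔE = 392 m

At φ = -21.4780°, λ = 26.9628°: sin φ = -0.366144, cos φ = 0.930558, sin λ = 0.453412, cos λ = 0.891301.
ΔE = −sin λ·ΔX + cos λ·ΔY = −(0.453412)·(-31.5) + (0.891301)·(424.1) = 392.28 m.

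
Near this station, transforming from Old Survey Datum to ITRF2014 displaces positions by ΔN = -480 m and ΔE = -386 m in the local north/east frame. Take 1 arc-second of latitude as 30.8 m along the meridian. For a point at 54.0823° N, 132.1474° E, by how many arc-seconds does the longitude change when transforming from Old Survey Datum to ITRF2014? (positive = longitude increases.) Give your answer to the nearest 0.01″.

Δλ = -21.36″

At latitude 54.0823°, cos φ = 0.586623.
1″ of longitude at this latitude = 30.80 × cos φ = 18.0680 m, so Δλ = -386.0 / 18.0680 = -21.364″.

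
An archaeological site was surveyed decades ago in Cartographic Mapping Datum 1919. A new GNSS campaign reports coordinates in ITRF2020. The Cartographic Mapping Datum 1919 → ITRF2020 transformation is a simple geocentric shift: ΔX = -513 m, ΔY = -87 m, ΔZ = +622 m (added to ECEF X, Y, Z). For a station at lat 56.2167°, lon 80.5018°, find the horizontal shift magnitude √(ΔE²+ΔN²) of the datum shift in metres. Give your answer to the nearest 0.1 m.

The local east axis at (φ, λ) is (−sin λ, cos λ, 0), so ΔE = −sin(80.5018°)·(-513) + cos(80.5018°)·(-87) = 491.61 m.
The local north axis is (−sin φ cos λ, −sin φ sin λ, cos φ), giving ΔN = 70.359 + 71.318 + 345.865 = 487.54 m.
Horizontal magnitude = √(ΔE² + ΔN²) = √(491.61² + 487.54²) = 692.37 m.

692.4 m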